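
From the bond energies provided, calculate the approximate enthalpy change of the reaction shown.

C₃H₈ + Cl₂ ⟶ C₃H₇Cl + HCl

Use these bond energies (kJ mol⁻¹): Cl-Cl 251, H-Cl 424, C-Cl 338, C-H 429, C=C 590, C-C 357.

ΔH ≈ −82 kJ

Bonds broken (reactants):
  C-C: 2 × 357 = 714
  C-H: 8 × 429 = 3432
  Cl-Cl: 1 × 251 = 251
  Σ(broken) = 4397 kJ
Bonds formed (products):
  C-C: 2 × 357 = 714
  C-Cl: 1 × 338 = 338
  C-H: 7 × 429 = 3003
  H-Cl: 1 × 424 = 424
  Σ(formed) = 4479 kJ
ΔH = Σ(broken) − Σ(formed) = 4397 − 4479 = −82 kJ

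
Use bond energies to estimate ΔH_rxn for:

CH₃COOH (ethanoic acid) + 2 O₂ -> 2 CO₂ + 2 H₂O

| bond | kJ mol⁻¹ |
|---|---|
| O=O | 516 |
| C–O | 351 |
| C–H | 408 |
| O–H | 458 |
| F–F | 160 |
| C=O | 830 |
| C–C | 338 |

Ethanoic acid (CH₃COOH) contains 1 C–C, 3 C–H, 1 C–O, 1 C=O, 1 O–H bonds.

ΔH ≈ −919 kJ

Bonds broken (reactants):
  C–C: 1 × 338 = 338
  C–H: 3 × 408 = 1224
  C–O: 1 × 351 = 351
  C=O: 1 × 830 = 830
  O–H: 1 × 458 = 458
  O=O: 2 × 516 = 1032
  Σ(broken) = 4233 kJ
Bonds formed (products):
  C=O: 4 × 830 = 3320
  O–H: 4 × 458 = 1832
  Σ(formed) = 5152 kJ
ΔH = Σ(broken) − Σ(formed) = 4233 − 5152 = −919 kJ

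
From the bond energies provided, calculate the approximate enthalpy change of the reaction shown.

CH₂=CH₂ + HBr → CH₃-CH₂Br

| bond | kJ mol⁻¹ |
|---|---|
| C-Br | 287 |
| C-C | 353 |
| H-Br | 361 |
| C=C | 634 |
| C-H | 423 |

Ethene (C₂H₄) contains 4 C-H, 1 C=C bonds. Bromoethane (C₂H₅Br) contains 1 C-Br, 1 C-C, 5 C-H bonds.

ΔH ≈ −68 kJ

Bonds broken (reactants):
  C-H: 4 × 423 = 1692
  C=C: 1 × 634 = 634
  H-Br: 1 × 361 = 361
  Σ(broken) = 2687 kJ
Bonds formed (products):
  C-Br: 1 × 287 = 287
  C-C: 1 × 353 = 353
  C-H: 5 × 423 = 2115
  Σ(formed) = 2755 kJ
ΔH = Σ(broken) − Σ(formed) = 2687 − 2755 = −68 kJ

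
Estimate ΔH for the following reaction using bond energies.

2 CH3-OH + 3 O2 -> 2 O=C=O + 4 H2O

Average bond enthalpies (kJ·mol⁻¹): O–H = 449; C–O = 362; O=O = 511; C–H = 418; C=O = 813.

Bonds broken (reactants):
  C–H: 6 × 418 = 2508
  C–O: 2 × 362 = 724
  O–H: 2 × 449 = 898
  O=O: 3 × 511 = 1533
  Σ(broken) = 5663 kJ
Bonds formed (products):
  C=O: 4 × 813 = 3252
  O–H: 8 × 449 = 3592
  Σ(formed) = 6844 kJ
ΔH = Σ(broken) − Σ(formed) = 5663 − 6844 = −1181 kJ

ΔH ≈ −1181 kJ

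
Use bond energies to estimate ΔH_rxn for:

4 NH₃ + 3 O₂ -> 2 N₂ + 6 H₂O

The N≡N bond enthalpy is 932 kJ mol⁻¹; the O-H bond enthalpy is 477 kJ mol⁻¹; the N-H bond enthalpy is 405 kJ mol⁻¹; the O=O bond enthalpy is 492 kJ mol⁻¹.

ΔH ≈ −1252 kJ

Bonds broken (reactants):
  N-H: 12 × 405 = 4860
  O=O: 3 × 492 = 1476
  Σ(broken) = 6336 kJ
Bonds formed (products):
  N≡N: 2 × 932 = 1864
  O-H: 12 × 477 = 5724
  Σ(formed) = 7588 kJ
ΔH = Σ(broken) − Σ(formed) = 6336 − 7588 = −1252 kJ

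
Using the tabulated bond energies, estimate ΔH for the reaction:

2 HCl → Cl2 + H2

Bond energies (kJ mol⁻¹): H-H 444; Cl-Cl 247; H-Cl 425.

Bonds broken (reactants):
  H-Cl: 2 × 425 = 850
  Σ(broken) = 850 kJ
Bonds formed (products):
  Cl-Cl: 1 × 247 = 247
  H-H: 1 × 444 = 444
  Σ(formed) = 691 kJ
ΔH = Σ(broken) − Σ(formed) = 850 − 691 = +159 kJ

ΔH ≈ +159 kJ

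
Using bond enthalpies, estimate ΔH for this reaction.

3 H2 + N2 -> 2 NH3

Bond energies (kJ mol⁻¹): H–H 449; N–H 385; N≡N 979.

Bonds broken (reactants):
  H–H: 3 × 449 = 1347
  N≡N: 1 × 979 = 979
  Σ(broken) = 2326 kJ
Bonds formed (products):
  N–H: 6 × 385 = 2310
  Σ(formed) = 2310 kJ
ΔH = Σ(broken) − Σ(formed) = 2326 − 2310 = +16 kJ

ΔH ≈ +16 kJ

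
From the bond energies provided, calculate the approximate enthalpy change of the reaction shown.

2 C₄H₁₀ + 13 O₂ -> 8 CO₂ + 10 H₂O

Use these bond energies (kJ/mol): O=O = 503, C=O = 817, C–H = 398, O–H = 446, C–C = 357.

ΔH ≈ −5351 kJ

Bonds broken (reactants):
  C–C: 6 × 357 = 2142
  C–H: 20 × 398 = 7960
  O=O: 13 × 503 = 6539
  Σ(broken) = 16641 kJ
Bonds formed (products):
  C=O: 16 × 817 = 13072
  O–H: 20 × 446 = 8920
  Σ(formed) = 21992 kJ
ΔH = Σ(broken) − Σ(formed) = 16641 − 21992 = −5351 kJ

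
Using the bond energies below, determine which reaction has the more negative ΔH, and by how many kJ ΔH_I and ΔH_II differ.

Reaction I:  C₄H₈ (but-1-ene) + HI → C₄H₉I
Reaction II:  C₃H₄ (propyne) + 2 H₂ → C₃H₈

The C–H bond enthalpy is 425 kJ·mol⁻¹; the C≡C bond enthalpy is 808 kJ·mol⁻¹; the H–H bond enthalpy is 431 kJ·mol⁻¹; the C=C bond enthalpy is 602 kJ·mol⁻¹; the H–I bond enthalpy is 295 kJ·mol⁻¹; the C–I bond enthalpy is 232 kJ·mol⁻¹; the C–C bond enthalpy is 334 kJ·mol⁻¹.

Reaction I:
  Bonds broken (reactants):
    C–C: 2 × 334 = 668
    C–H: 8 × 425 = 3400
    C=C: 1 × 602 = 602
    H–I: 1 × 295 = 295
    Σ(broken) = 4965 kJ
  Bonds formed (products):
    C–C: 3 × 334 = 1002
    C–H: 9 × 425 = 3825
    C–I: 1 × 232 = 232
    Σ(formed) = 5059 kJ
  ΔH_I = 4965 − 5059 = −94 kJ
Reaction II:
  Bonds broken (reactants):
    C≡C: 1 × 808 = 808
    C–C: 1 × 334 = 334
    C–H: 4 × 425 = 1700
    H–H: 2 × 431 = 862
    Σ(broken) = 3704 kJ
  Bonds formed (products):
    C–C: 2 × 334 = 668
    C–H: 8 × 425 = 3400
    Σ(formed) = 4068 kJ
  ΔH_II = 3704 − 4068 = −364 kJ
ΔH_I − ΔH_II = +270 kJ, so reaction II has the more negative ΔH; |ΔH_I − ΔH_II| = 270 kJ.

Reaction II, by 270 kJ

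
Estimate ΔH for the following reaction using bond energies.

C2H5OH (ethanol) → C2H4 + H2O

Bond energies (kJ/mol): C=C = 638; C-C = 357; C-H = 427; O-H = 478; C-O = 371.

Bonds broken (reactants):
  C-C: 1 × 357 = 357
  C-H: 5 × 427 = 2135
  C-O: 1 × 371 = 371
  O-H: 1 × 478 = 478
  Σ(broken) = 3341 kJ
Bonds formed (products):
  C-H: 4 × 427 = 1708
  C=C: 1 × 638 = 638
  O-H: 2 × 478 = 956
  Σ(formed) = 3302 kJ
ΔH = Σ(broken) − Σ(formed) = 3341 − 3302 = +39 kJ

ΔH ≈ +39 kJ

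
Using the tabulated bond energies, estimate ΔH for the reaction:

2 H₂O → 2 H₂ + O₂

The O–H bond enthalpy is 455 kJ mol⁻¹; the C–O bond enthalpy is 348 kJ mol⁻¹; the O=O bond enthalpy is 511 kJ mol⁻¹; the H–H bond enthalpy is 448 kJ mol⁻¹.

ΔH ≈ +413 kJ

Bonds broken (reactants):
  O–H: 4 × 455 = 1820
  Σ(broken) = 1820 kJ
Bonds formed (products):
  H–H: 2 × 448 = 896
  O=O: 1 × 511 = 511
  Σ(formed) = 1407 kJ
ΔH = Σ(broken) − Σ(formed) = 1820 − 1407 = +413 kJ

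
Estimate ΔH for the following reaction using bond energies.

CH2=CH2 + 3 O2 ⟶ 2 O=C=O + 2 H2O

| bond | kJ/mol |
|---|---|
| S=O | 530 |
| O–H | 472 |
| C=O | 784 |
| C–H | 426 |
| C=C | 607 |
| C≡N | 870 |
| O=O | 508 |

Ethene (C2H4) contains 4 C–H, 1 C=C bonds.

ΔH ≈ −1189 kJ

Bonds broken (reactants):
  C–H: 4 × 426 = 1704
  C=C: 1 × 607 = 607
  O=O: 3 × 508 = 1524
  Σ(broken) = 3835 kJ
Bonds formed (products):
  C=O: 4 × 784 = 3136
  O–H: 4 × 472 = 1888
  Σ(formed) = 5024 kJ
ΔH = Σ(broken) − Σ(formed) = 3835 − 5024 = −1189 kJ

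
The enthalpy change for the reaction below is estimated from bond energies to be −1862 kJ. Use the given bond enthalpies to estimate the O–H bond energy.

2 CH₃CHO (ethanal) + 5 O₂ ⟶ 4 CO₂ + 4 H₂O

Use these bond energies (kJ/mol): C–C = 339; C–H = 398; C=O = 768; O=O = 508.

Let D be the O–H bond energy.
Σ(broken) = 2×339 + 8×398 + 2×768 + 5×508 = 7938
Σ(formed) = 8×768 + 8×D = 6144 + 8D
ΔH = Σ(broken) − Σ(formed) = (7938) − (6144 + 8D) = +1794 − 8D
Setting this equal to −1862 kJ gives 8D = 3656, so D = 457 kJ/mol.

D(O–H) ≈ 457 kJ/mol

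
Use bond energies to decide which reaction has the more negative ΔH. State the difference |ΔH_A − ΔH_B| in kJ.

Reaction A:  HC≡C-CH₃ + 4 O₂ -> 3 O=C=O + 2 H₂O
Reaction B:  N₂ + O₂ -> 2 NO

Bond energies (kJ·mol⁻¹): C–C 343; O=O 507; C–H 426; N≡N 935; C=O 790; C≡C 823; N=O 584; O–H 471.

Reaction A, by 2000 kJ

Reaction A:
  Bonds broken (reactants):
    C≡C: 1 × 823 = 823
    C–C: 1 × 343 = 343
    C–H: 4 × 426 = 1704
    O=O: 4 × 507 = 2028
    Σ(broken) = 4898 kJ
  Bonds formed (products):
    C=O: 6 × 790 = 4740
    O–H: 4 × 471 = 1884
    Σ(formed) = 6624 kJ
  ΔH_A = 4898 − 6624 = −1726 kJ
Reaction B:
  Bonds broken (reactants):
    N≡N: 1 × 935 = 935
    O=O: 1 × 507 = 507
    Σ(broken) = 1442 kJ
  Bonds formed (products):
    N=O: 2 × 584 = 1168
    Σ(formed) = 1168 kJ
  ΔH_B = 1442 − 1168 = +274 kJ
ΔH_A − ΔH_B = −2000 kJ, so reaction A has the more negative ΔH; |ΔH_A − ΔH_B| = 2000 kJ.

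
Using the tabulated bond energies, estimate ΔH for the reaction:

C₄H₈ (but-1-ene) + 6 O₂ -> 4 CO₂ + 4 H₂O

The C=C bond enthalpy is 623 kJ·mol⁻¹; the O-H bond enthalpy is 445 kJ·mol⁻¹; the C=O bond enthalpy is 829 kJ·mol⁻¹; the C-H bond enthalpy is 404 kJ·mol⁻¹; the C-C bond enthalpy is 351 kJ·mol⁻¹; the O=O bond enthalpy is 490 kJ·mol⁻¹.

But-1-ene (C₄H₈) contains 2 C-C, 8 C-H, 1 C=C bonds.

ΔH ≈ −2695 kJ

Bonds broken (reactants):
  C-C: 2 × 351 = 702
  C-H: 8 × 404 = 3232
  C=C: 1 × 623 = 623
  O=O: 6 × 490 = 2940
  Σ(broken) = 7497 kJ
Bonds formed (products):
  C=O: 8 × 829 = 6632
  O-H: 8 × 445 = 3560
  Σ(formed) = 10192 kJ
ΔH = Σ(broken) − Σ(formed) = 7497 − 10192 = −2695 kJ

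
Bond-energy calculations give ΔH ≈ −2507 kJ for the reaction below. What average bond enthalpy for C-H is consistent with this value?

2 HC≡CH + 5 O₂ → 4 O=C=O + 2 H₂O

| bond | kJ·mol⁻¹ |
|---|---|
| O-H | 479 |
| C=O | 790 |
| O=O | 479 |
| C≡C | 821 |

Let D be the C-H bond energy.
Σ(broken) = 2×821 + 4×D + 5×479 = 4037 + 4D
Σ(formed) = 8×790 + 4×479 = 8236
ΔH = Σ(broken) − Σ(formed) = (4037 + 4D) − (8236) = −4199 + 4D
Setting this equal to −2507 kJ gives 4D = 1692, so D = 423 kJ/mol.

D(C-H) ≈ 423 kJ/mol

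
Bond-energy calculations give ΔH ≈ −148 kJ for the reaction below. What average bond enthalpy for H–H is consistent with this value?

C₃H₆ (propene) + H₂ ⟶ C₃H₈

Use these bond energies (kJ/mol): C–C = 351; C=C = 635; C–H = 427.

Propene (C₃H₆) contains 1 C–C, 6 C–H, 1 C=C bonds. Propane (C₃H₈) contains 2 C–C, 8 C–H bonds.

Let D be the H–H bond energy.
Σ(broken) = 1×351 + 6×427 + 1×635 + 1×D = 3548 + D
Σ(formed) = 2×351 + 8×427 = 4118
ΔH = Σ(broken) − Σ(formed) = (3548 + D) − (4118) = −570 + D
Setting this equal to −148 kJ gives D = 422 kJ/mol.

D(H–H) ≈ 422 kJ/mol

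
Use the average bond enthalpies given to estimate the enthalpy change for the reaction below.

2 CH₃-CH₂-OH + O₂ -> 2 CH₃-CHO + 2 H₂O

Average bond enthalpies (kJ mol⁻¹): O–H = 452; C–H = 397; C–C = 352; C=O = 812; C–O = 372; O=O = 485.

ΔH ≈ −505 kJ

Bonds broken (reactants):
  C–C: 2 × 352 = 704
  C–H: 10 × 397 = 3970
  C–O: 2 × 372 = 744
  O–H: 2 × 452 = 904
  O=O: 1 × 485 = 485
  Σ(broken) = 6807 kJ
Bonds formed (products):
  C–C: 2 × 352 = 704
  C–H: 8 × 397 = 3176
  C=O: 2 × 812 = 1624
  O–H: 4 × 452 = 1808
  Σ(formed) = 7312 kJ
ΔH = Σ(broken) − Σ(formed) = 6807 − 7312 = −505 kJ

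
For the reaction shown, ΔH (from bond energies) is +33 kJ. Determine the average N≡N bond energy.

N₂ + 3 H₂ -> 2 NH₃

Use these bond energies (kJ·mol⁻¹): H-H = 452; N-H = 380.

Let D be the N≡N bond energy.
Σ(broken) = 3×452 + 1×D = 1356 + D
Σ(formed) = 6×380 = 2280
ΔH = Σ(broken) − Σ(formed) = (1356 + D) − (2280) = −924 + D
Setting this equal to +33 kJ gives D = 957 kJ/mol.

D(N≡N) ≈ 957 kJ/mol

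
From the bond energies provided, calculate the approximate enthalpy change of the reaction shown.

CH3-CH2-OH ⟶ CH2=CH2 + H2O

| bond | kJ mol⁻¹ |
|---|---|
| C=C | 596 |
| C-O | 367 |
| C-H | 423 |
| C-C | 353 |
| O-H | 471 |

Bonds broken (reactants):
  C-C: 1 × 353 = 353
  C-H: 5 × 423 = 2115
  C-O: 1 × 367 = 367
  O-H: 1 × 471 = 471
  Σ(broken) = 3306 kJ
Bonds formed (products):
  C-H: 4 × 423 = 1692
  C=C: 1 × 596 = 596
  O-H: 2 × 471 = 942
  Σ(formed) = 3230 kJ
ΔH = Σ(broken) − Σ(formed) = 3306 − 3230 = +76 kJ

ΔH ≈ +76 kJ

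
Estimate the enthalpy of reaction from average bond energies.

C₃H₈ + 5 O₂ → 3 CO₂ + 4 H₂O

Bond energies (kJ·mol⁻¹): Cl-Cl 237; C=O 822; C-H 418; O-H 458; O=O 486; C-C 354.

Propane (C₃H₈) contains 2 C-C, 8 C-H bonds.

ΔH ≈ −2114 kJ

Bonds broken (reactants):
  C-C: 2 × 354 = 708
  C-H: 8 × 418 = 3344
  O=O: 5 × 486 = 2430
  Σ(broken) = 6482 kJ
Bonds formed (products):
  C=O: 6 × 822 = 4932
  O-H: 8 × 458 = 3664
  Σ(formed) = 8596 kJ
ΔH = Σ(broken) − Σ(formed) = 6482 − 8596 = −2114 kJ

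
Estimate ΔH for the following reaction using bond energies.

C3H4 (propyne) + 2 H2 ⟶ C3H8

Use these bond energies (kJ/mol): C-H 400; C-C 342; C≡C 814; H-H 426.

ΔH ≈ −276 kJ

Bonds broken (reactants):
  C≡C: 1 × 814 = 814
  C-C: 1 × 342 = 342
  C-H: 4 × 400 = 1600
  H-H: 2 × 426 = 852
  Σ(broken) = 3608 kJ
Bonds formed (products):
  C-C: 2 × 342 = 684
  C-H: 8 × 400 = 3200
  Σ(formed) = 3884 kJ
ΔH = Σ(broken) − Σ(formed) = 3608 − 3884 = −276 kJ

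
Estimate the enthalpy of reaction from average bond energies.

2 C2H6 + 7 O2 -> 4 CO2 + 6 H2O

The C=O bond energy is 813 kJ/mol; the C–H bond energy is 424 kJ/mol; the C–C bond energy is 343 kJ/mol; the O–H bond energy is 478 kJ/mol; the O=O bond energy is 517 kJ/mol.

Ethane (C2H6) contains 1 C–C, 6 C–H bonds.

Bonds broken (reactants):
  C–C: 2 × 343 = 686
  C–H: 12 × 424 = 5088
  O=O: 7 × 517 = 3619
  Σ(broken) = 9393 kJ
Bonds formed (products):
  C=O: 8 × 813 = 6504
  O–H: 12 × 478 = 5736
  Σ(formed) = 12240 kJ
ΔH = Σ(broken) − Σ(formed) = 9393 − 12240 = −2847 kJ

ΔH ≈ −2847 kJ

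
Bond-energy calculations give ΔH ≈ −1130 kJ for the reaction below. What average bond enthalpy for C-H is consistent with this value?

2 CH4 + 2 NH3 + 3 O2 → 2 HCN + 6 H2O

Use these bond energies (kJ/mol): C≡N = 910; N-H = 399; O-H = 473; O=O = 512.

D(C-H) ≈ 406 kJ/mol

Let D be the C-H bond energy.
Σ(broken) = 8×D + 6×399 + 3×512 = 3930 + 8D
Σ(formed) = 2×910 + 2×D + 12×473 = 7496 + 2D
ΔH = Σ(broken) − Σ(formed) = (3930 + 8D) − (7496 + 2D) = −3566 + 6D
Setting this equal to −1130 kJ gives 6D = 2436, so D = 406 kJ/mol.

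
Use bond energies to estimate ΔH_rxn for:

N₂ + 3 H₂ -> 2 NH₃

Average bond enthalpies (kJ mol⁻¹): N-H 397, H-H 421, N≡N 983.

Bonds broken (reactants):
  H-H: 3 × 421 = 1263
  N≡N: 1 × 983 = 983
  Σ(broken) = 2246 kJ
Bonds formed (products):
  N-H: 6 × 397 = 2382
  Σ(formed) = 2382 kJ
ΔH = Σ(broken) − Σ(formed) = 2246 − 2382 = −136 kJ

ΔH ≈ −136 kJ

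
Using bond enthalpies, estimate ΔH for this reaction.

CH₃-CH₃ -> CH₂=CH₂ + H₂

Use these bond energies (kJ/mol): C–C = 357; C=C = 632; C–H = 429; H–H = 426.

Bonds broken (reactants):
  C–C: 1 × 357 = 357
  C–H: 6 × 429 = 2574
  Σ(broken) = 2931 kJ
Bonds formed (products):
  C–H: 4 × 429 = 1716
  C=C: 1 × 632 = 632
  H–H: 1 × 426 = 426
  Σ(formed) = 2774 kJ
ΔH = Σ(broken) − Σ(formed) = 2931 − 2774 = +157 kJ

ΔH ≈ +157 kJ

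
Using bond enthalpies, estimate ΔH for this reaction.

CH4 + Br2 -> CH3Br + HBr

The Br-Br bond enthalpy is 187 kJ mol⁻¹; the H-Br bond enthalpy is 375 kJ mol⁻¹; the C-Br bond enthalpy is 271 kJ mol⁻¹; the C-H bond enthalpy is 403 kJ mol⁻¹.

Bonds broken (reactants):
  Br-Br: 1 × 187 = 187
  C-H: 4 × 403 = 1612
  Σ(broken) = 1799 kJ
Bonds formed (products):
  C-Br: 1 × 271 = 271
  C-H: 3 × 403 = 1209
  H-Br: 1 × 375 = 375
  Σ(formed) = 1855 kJ
ΔH = Σ(broken) − Σ(formed) = 1799 − 1855 = −56 kJ

ΔH ≈ −56 kJ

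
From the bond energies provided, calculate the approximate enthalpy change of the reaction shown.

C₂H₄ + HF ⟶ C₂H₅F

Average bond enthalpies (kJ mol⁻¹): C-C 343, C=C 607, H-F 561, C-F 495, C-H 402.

Bonds broken (reactants):
  C-H: 4 × 402 = 1608
  C=C: 1 × 607 = 607
  H-F: 1 × 561 = 561
  Σ(broken) = 2776 kJ
Bonds formed (products):
  C-C: 1 × 343 = 343
  C-F: 1 × 495 = 495
  C-H: 5 × 402 = 2010
  Σ(formed) = 2848 kJ
ΔH = Σ(broken) − Σ(formed) = 2776 − 2848 = −72 kJ

ΔH ≈ −72 kJ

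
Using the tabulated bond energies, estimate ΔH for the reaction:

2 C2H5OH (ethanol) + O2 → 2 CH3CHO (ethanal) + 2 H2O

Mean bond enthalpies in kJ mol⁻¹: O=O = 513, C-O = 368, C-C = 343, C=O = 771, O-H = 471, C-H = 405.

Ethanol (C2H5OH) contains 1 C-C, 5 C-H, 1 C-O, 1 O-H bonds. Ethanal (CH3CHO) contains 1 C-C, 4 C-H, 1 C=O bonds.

ΔH ≈ −425 kJ

Bonds broken (reactants):
  C-C: 2 × 343 = 686
  C-H: 10 × 405 = 4050
  C-O: 2 × 368 = 736
  O-H: 2 × 471 = 942
  O=O: 1 × 513 = 513
  Σ(broken) = 6927 kJ
Bonds formed (products):
  C-C: 2 × 343 = 686
  C-H: 8 × 405 = 3240
  C=O: 2 × 771 = 1542
  O-H: 4 × 471 = 1884
  Σ(formed) = 7352 kJ
ΔH = Σ(broken) − Σ(formed) = 6927 − 7352 = −425 kJ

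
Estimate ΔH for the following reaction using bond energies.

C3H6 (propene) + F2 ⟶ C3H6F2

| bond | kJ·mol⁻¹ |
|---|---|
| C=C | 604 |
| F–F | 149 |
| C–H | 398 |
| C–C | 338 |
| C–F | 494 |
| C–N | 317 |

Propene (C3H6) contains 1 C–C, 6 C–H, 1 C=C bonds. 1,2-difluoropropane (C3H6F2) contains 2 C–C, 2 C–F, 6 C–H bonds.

ΔH ≈ −573 kJ

Bonds broken (reactants):
  C–C: 1 × 338 = 338
  C–H: 6 × 398 = 2388
  C=C: 1 × 604 = 604
  F–F: 1 × 149 = 149
  Σ(broken) = 3479 kJ
Bonds formed (products):
  C–C: 2 × 338 = 676
  C–F: 2 × 494 = 988
  C–H: 6 × 398 = 2388
  Σ(formed) = 4052 kJ
ΔH = Σ(broken) − Σ(formed) = 3479 − 4052 = −573 kJ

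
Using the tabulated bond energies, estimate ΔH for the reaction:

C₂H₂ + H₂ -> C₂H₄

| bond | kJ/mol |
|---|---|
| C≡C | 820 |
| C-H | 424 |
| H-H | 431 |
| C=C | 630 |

ΔH ≈ −227 kJ

Bonds broken (reactants):
  C≡C: 1 × 820 = 820
  C-H: 2 × 424 = 848
  H-H: 1 × 431 = 431
  Σ(broken) = 2099 kJ
Bonds formed (products):
  C-H: 4 × 424 = 1696
  C=C: 1 × 630 = 630
  Σ(formed) = 2326 kJ
ΔH = Σ(broken) − Σ(formed) = 2099 − 2326 = −227 kJ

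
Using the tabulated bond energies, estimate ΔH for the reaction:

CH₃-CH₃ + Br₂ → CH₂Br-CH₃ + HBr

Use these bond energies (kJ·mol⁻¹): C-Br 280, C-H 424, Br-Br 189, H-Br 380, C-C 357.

ΔH ≈ −47 kJ

Bonds broken (reactants):
  Br-Br: 1 × 189 = 189
  C-C: 1 × 357 = 357
  C-H: 6 × 424 = 2544
  Σ(broken) = 3090 kJ
Bonds formed (products):
  C-Br: 1 × 280 = 280
  C-C: 1 × 357 = 357
  C-H: 5 × 424 = 2120
  H-Br: 1 × 380 = 380
  Σ(formed) = 3137 kJ
ΔH = Σ(broken) − Σ(formed) = 3090 − 3137 = −47 kJ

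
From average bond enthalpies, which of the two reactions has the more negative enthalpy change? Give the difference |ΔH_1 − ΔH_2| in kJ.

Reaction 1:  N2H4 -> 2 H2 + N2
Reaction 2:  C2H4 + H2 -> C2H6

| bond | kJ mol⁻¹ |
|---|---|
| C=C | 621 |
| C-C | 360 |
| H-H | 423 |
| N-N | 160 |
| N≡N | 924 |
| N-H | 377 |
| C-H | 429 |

Reaction 2, by 72 kJ

Reaction 1:
  Bonds broken (reactants):
    N-H: 4 × 377 = 1508
    N-N: 1 × 160 = 160
    Σ(broken) = 1668 kJ
  Bonds formed (products):
    H-H: 2 × 423 = 846
    N≡N: 1 × 924 = 924
    Σ(formed) = 1770 kJ
  ΔH_1 = 1668 − 1770 = −102 kJ
Reaction 2:
  Bonds broken (reactants):
    C-H: 4 × 429 = 1716
    C=C: 1 × 621 = 621
    H-H: 1 × 423 = 423
    Σ(broken) = 2760 kJ
  Bonds formed (products):
    C-C: 1 × 360 = 360
    C-H: 6 × 429 = 2574
    Σ(formed) = 2934 kJ
  ΔH_2 = 2760 − 2934 = −174 kJ
ΔH_1 − ΔH_2 = +72 kJ, so reaction 2 has the more negative ΔH; |ΔH_1 − ΔH_2| = 72 kJ.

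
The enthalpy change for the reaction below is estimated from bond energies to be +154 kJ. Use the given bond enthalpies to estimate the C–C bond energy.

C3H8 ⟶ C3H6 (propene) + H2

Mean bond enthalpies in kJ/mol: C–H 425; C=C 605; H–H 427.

Let D be the C–C bond energy.
Σ(broken) = 2×D + 8×425 = 3400 + 2D
Σ(formed) = 1×D + 6×425 + 1×605 + 1×427 = 3582 + D
ΔH = Σ(broken) − Σ(formed) = (3400 + 2D) − (3582 + D) = −182 + D
Setting this equal to +154 kJ gives D = 336 kJ/mol.

D(C–C) ≈ 336 kJ/mol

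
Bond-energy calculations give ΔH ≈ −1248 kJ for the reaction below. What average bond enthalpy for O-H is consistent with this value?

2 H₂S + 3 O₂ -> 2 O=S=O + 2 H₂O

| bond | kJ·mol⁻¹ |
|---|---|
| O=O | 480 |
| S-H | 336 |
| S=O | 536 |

D(O-H) ≈ 472 kJ/mol

Let D be the O-H bond energy.
Σ(broken) = 3×480 + 4×336 = 2784
Σ(formed) = 4×D + 4×536 = 2144 + 4D
ΔH = Σ(broken) − Σ(formed) = (2784) − (2144 + 4D) = +640 − 4D
Setting this equal to −1248 kJ gives 4D = 1888, so D = 472 kJ/mol.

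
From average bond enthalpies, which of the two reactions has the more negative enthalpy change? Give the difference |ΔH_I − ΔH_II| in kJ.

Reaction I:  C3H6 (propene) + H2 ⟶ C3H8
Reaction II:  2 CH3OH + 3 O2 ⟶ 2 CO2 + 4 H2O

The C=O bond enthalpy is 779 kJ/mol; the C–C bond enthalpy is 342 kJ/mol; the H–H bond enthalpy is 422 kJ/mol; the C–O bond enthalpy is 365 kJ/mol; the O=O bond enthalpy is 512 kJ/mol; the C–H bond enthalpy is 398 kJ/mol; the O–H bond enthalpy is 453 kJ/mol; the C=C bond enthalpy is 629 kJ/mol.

Reaction I:
  Bonds broken (reactants):
    C–C: 1 × 342 = 342
    C–H: 6 × 398 = 2388
    C=C: 1 × 629 = 629
    H–H: 1 × 422 = 422
    Σ(broken) = 3781 kJ
  Bonds formed (products):
    C–C: 2 × 342 = 684
    C–H: 8 × 398 = 3184
    Σ(formed) = 3868 kJ
  ΔH_I = 3781 − 3868 = −87 kJ
Reaction II:
  Bonds broken (reactants):
    C–H: 6 × 398 = 2388
    C–O: 2 × 365 = 730
    O–H: 2 × 453 = 906
    O=O: 3 × 512 = 1536
    Σ(broken) = 5560 kJ
  Bonds formed (products):
    C=O: 4 × 779 = 3116
    O–H: 8 × 453 = 3624
    Σ(formed) = 6740 kJ
  ΔH_II = 5560 − 6740 = −1180 kJ
ΔH_I − ΔH_II = +1093 kJ, so reaction II has the more negative ΔH; |ΔH_I − ΔH_II| = 1093 kJ.

Reaction II, by 1093 kJ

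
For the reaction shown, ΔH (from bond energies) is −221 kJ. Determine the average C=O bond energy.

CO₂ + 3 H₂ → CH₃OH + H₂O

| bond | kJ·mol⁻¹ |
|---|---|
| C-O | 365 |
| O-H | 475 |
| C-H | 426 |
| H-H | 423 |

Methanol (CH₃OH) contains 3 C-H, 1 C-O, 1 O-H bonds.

D(C=O) ≈ 789 kJ/mol

Let D be the C=O bond energy.
Σ(broken) = 2×D + 3×423 = 1269 + 2D
Σ(formed) = 3×426 + 1×365 + 3×475 = 3068
ΔH = Σ(broken) − Σ(formed) = (1269 + 2D) − (3068) = −1799 + 2D
Setting this equal to −221 kJ gives 2D = 1578, so D = 789 kJ/mol.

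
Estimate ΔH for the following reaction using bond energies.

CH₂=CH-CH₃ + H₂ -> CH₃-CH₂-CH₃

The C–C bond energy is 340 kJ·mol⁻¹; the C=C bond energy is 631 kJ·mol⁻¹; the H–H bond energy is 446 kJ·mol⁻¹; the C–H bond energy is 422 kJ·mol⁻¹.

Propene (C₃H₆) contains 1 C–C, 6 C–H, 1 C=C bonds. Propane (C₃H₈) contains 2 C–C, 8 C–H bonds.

ΔH ≈ −107 kJ

Bonds broken (reactants):
  C–C: 1 × 340 = 340
  C–H: 6 × 422 = 2532
  C=C: 1 × 631 = 631
  H–H: 1 × 446 = 446
  Σ(broken) = 3949 kJ
Bonds formed (products):
  C–C: 2 × 340 = 680
  C–H: 8 × 422 = 3376
  Σ(formed) = 4056 kJ
ΔH = Σ(broken) − Σ(formed) = 3949 − 4056 = −107 kJ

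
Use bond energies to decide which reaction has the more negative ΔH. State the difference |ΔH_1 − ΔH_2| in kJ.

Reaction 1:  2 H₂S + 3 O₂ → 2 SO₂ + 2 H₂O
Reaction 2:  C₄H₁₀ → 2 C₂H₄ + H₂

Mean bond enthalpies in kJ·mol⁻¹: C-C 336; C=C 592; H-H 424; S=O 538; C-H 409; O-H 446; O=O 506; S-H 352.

Reaction 1, by 1228 kJ

Reaction 1:
  Bonds broken (reactants):
    O=O: 3 × 506 = 1518
    S-H: 4 × 352 = 1408
    Σ(broken) = 2926 kJ
  Bonds formed (products):
    O-H: 4 × 446 = 1784
    S=O: 4 × 538 = 2152
    Σ(formed) = 3936 kJ
  ΔH_1 = 2926 − 3936 = −1010 kJ
Reaction 2:
  Bonds broken (reactants):
    C-C: 3 × 336 = 1008
    C-H: 10 × 409 = 4090
    Σ(broken) = 5098 kJ
  Bonds formed (products):
    C-H: 8 × 409 = 3272
    C=C: 2 × 592 = 1184
    H-H: 1 × 424 = 424
    Σ(formed) = 4880 kJ
  ΔH_2 = 5098 − 4880 = +218 kJ
ΔH_1 − ΔH_2 = −1228 kJ, so reaction 1 has the more negative ΔH; |ΔH_1 − ΔH_2| = 1228 kJ.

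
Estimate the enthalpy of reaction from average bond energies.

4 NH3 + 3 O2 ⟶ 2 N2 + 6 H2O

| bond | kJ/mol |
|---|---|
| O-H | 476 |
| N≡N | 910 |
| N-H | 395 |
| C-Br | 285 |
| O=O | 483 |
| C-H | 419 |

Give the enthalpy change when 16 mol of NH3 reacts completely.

Bonds broken (reactants):
  N-H: 12 × 395 = 4740
  O=O: 3 × 483 = 1449
  Σ(broken) = 6189 kJ
Bonds formed (products):
  N≡N: 2 × 910 = 1820
  O-H: 12 × 476 = 5712
  Σ(formed) = 7532 kJ
ΔH = Σ(broken) − Σ(formed) = 6189 − 7532 = −1343 kJ
For 4× the reaction as written: 4 × (−1343) = −5372 kJ

ΔH = −5372 kJ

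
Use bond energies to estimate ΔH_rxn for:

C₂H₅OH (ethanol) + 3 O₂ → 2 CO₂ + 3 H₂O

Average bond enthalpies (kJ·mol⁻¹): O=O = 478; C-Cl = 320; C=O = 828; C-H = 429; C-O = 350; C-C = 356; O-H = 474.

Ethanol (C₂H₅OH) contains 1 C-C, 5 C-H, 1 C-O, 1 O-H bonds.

Bonds broken (reactants):
  C-C: 1 × 356 = 356
  C-H: 5 × 429 = 2145
  C-O: 1 × 350 = 350
  O-H: 1 × 474 = 474
  O=O: 3 × 478 = 1434
  Σ(broken) = 4759 kJ
Bonds formed (products):
  C=O: 4 × 828 = 3312
  O-H: 6 × 474 = 2844
  Σ(formed) = 6156 kJ
ΔH = Σ(broken) − Σ(formed) = 4759 − 6156 = −1397 kJ

ΔH ≈ −1397 kJ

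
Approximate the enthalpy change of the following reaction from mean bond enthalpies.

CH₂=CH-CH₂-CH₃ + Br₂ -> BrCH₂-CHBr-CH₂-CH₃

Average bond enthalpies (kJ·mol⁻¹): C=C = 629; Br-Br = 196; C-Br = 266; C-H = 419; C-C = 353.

Bonds broken (reactants):
  Br-Br: 1 × 196 = 196
  C-C: 2 × 353 = 706
  C-H: 8 × 419 = 3352
  C=C: 1 × 629 = 629
  Σ(broken) = 4883 kJ
Bonds formed (products):
  C-Br: 2 × 266 = 532
  C-C: 3 × 353 = 1059
  C-H: 8 × 419 = 3352
  Σ(formed) = 4943 kJ
ΔH = Σ(broken) − Σ(formed) = 4883 − 4943 = −60 kJ

ΔH ≈ −60 kJ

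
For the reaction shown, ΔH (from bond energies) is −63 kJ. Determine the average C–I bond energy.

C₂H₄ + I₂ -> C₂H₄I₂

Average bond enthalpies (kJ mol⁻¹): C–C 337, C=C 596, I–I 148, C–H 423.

Let D be the C–I bond energy.
Σ(broken) = 4×423 + 1×596 + 1×148 = 2436
Σ(formed) = 1×337 + 4×423 + 2×D = 2029 + 2D
ΔH = Σ(broken) − Σ(formed) = (2436) − (2029 + 2D) = +407 − 2D
Setting this equal to −63 kJ gives 2D = 470, so D = 235 kJ/mol.

D(C–I) ≈ 235 kJ/mol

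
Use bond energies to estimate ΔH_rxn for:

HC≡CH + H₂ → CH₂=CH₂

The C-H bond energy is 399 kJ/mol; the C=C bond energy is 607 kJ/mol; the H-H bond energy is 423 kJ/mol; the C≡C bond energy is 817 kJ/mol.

ΔH ≈ −165 kJ

Bonds broken (reactants):
  C≡C: 1 × 817 = 817
  C-H: 2 × 399 = 798
  H-H: 1 × 423 = 423
  Σ(broken) = 2038 kJ
Bonds formed (products):
  C-H: 4 × 399 = 1596
  C=C: 1 × 607 = 607
  Σ(formed) = 2203 kJ
ΔH = Σ(broken) − Σ(formed) = 2038 − 2203 = −165 kJ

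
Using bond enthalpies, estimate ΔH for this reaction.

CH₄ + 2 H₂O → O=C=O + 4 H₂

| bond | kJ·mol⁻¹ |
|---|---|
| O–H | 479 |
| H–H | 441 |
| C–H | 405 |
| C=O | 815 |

Bonds broken (reactants):
  C–H: 4 × 405 = 1620
  O–H: 4 × 479 = 1916
  Σ(broken) = 3536 kJ
Bonds formed (products):
  C=O: 2 × 815 = 1630
  H–H: 4 × 441 = 1764
  Σ(formed) = 3394 kJ
ΔH = Σ(broken) − Σ(formed) = 3536 − 3394 = +142 kJ

ΔH ≈ +142 kJ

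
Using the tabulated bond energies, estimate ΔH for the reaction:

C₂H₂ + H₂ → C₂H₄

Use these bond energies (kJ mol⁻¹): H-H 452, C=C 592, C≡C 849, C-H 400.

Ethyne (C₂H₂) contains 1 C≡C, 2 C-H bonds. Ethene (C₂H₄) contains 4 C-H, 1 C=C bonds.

Bonds broken (reactants):
  C≡C: 1 × 849 = 849
  C-H: 2 × 400 = 800
  H-H: 1 × 452 = 452
  Σ(broken) = 2101 kJ
Bonds formed (products):
  C-H: 4 × 400 = 1600
  C=C: 1 × 592 = 592
  Σ(formed) = 2192 kJ
ΔH = Σ(broken) − Σ(formed) = 2101 − 2192 = −91 kJ

ΔH ≈ −91 kJ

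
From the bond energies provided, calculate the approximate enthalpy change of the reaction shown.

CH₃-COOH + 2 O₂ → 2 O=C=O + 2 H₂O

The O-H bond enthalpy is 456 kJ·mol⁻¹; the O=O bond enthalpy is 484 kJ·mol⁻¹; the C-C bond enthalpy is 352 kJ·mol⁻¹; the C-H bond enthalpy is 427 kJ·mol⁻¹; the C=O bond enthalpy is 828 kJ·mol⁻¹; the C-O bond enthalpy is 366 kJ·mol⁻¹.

ΔH ≈ −885 kJ

Bonds broken (reactants):
  C-C: 1 × 352 = 352
  C-H: 3 × 427 = 1281
  C-O: 1 × 366 = 366
  C=O: 1 × 828 = 828
  O-H: 1 × 456 = 456
  O=O: 2 × 484 = 968
  Σ(broken) = 4251 kJ
Bonds formed (products):
  C=O: 4 × 828 = 3312
  O-H: 4 × 456 = 1824
  Σ(formed) = 5136 kJ
ΔH = Σ(broken) − Σ(formed) = 4251 − 5136 = −885 kJ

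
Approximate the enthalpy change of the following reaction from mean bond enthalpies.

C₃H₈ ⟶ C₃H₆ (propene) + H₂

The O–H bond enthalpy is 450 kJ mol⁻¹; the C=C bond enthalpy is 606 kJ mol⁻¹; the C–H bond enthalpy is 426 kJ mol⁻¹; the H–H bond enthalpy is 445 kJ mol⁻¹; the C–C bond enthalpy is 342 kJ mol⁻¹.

ΔH ≈ +143 kJ

Bonds broken (reactants):
  C–C: 2 × 342 = 684
  C–H: 8 × 426 = 3408
  Σ(broken) = 4092 kJ
Bonds formed (products):
  C–C: 1 × 342 = 342
  C–H: 6 × 426 = 2556
  C=C: 1 × 606 = 606
  H–H: 1 × 445 = 445
  Σ(formed) = 3949 kJ
ΔH = Σ(broken) − Σ(formed) = 4092 − 3949 = +143 kJ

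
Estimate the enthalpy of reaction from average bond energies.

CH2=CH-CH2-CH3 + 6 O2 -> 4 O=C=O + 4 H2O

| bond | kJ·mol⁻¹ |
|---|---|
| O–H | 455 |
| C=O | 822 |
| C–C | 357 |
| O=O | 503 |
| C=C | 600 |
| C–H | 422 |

Bonds broken (reactants):
  C–C: 2 × 357 = 714
  C–H: 8 × 422 = 3376
  C=C: 1 × 600 = 600
  O=O: 6 × 503 = 3018
  Σ(broken) = 7708 kJ
Bonds formed (products):
  C=O: 8 × 822 = 6576
  O–H: 8 × 455 = 3640
  Σ(formed) = 10216 kJ
ΔH = Σ(broken) − Σ(formed) = 7708 − 10216 = −2508 kJ

ΔH ≈ −2508 kJ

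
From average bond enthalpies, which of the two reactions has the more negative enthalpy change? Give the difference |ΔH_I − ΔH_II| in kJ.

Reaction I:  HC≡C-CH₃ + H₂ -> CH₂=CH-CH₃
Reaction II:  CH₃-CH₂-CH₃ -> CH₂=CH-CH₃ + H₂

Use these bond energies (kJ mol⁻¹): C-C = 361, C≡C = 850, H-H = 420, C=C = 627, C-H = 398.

Reaction I, by 263 kJ

Reaction I:
  Bonds broken (reactants):
    C≡C: 1 × 850 = 850
    C-C: 1 × 361 = 361
    C-H: 4 × 398 = 1592
    H-H: 1 × 420 = 420
    Σ(broken) = 3223 kJ
  Bonds formed (products):
    C-C: 1 × 361 = 361
    C-H: 6 × 398 = 2388
    C=C: 1 × 627 = 627
    Σ(formed) = 3376 kJ
  ΔH_I = 3223 − 3376 = −153 kJ
Reaction II:
  Bonds broken (reactants):
    C-C: 2 × 361 = 722
    C-H: 8 × 398 = 3184
    Σ(broken) = 3906 kJ
  Bonds formed (products):
    C-C: 1 × 361 = 361
    C-H: 6 × 398 = 2388
    C=C: 1 × 627 = 627
    H-H: 1 × 420 = 420
    Σ(formed) = 3796 kJ
  ΔH_II = 3906 − 3796 = +110 kJ
ΔH_I − ΔH_II = −263 kJ, so reaction I has the more negative ΔH; |ΔH_I − ΔH_II| = 263 kJ.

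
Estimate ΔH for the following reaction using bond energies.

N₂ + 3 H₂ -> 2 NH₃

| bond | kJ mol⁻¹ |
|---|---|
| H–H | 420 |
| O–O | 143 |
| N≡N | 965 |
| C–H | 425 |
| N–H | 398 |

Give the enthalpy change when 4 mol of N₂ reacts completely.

ΔH = −652 kJ

Bonds broken (reactants):
  H–H: 3 × 420 = 1260
  N≡N: 1 × 965 = 965
  Σ(broken) = 2225 kJ
Bonds formed (products):
  N–H: 6 × 398 = 2388
  Σ(formed) = 2388 kJ
ΔH = Σ(broken) − Σ(formed) = 2225 − 2388 = −163 kJ
For 4× the reaction as written: 4 × (−163) = −652 kJ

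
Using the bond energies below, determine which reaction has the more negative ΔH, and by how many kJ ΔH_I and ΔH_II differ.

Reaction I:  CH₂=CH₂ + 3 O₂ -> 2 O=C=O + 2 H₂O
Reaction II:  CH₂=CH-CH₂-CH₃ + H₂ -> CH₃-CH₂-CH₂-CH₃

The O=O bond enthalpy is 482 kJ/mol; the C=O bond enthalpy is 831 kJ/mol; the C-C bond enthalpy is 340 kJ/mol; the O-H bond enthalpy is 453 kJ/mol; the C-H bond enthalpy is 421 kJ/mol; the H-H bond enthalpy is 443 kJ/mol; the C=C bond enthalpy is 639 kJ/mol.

Reaction I:
  Bonds broken (reactants):
    C-H: 4 × 421 = 1684
    C=C: 1 × 639 = 639
    O=O: 3 × 482 = 1446
    Σ(broken) = 3769 kJ
  Bonds formed (products):
    C=O: 4 × 831 = 3324
    O-H: 4 × 453 = 1812
    Σ(formed) = 5136 kJ
  ΔH_I = 3769 − 5136 = −1367 kJ
Reaction II:
  Bonds broken (reactants):
    C-C: 2 × 340 = 680
    C-H: 8 × 421 = 3368
    C=C: 1 × 639 = 639
    H-H: 1 × 443 = 443
    Σ(broken) = 5130 kJ
  Bonds formed (products):
    C-C: 3 × 340 = 1020
    C-H: 10 × 421 = 4210
    Σ(formed) = 5230 kJ
  ΔH_II = 5130 − 5230 = −100 kJ
ΔH_I − ΔH_II = −1267 kJ, so reaction I has the more negative ΔH; |ΔH_I − ΔH_II| = 1267 kJ.

Reaction I, by 1267 kJ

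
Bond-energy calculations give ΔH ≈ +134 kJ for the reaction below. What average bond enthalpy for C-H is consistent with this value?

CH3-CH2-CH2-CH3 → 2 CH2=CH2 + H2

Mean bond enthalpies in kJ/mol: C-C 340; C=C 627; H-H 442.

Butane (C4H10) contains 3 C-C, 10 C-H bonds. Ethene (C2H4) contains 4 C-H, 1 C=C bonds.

D(C-H) ≈ 405 kJ/mol

Let D be the C-H bond energy.
Σ(broken) = 3×340 + 10×D = 1020 + 10D
Σ(formed) = 8×D + 2×627 + 1×442 = 1696 + 8D
ΔH = Σ(broken) − Σ(formed) = (1020 + 10D) − (1696 + 8D) = −676 + 2D
Setting this equal to +134 kJ gives 2D = 810, so D = 405 kJ/mol.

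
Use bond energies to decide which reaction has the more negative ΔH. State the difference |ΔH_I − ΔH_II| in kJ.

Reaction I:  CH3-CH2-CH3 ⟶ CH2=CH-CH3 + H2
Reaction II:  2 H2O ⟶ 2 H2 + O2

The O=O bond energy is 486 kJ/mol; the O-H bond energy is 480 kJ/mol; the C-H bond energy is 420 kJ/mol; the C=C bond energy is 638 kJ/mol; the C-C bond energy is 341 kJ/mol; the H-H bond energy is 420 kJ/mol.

Reaction I, by 471 kJ

Reaction I:
  Bonds broken (reactants):
    C-C: 2 × 341 = 682
    C-H: 8 × 420 = 3360
    Σ(broken) = 4042 kJ
  Bonds formed (products):
    C-C: 1 × 341 = 341
    C-H: 6 × 420 = 2520
    C=C: 1 × 638 = 638
    H-H: 1 × 420 = 420
    Σ(formed) = 3919 kJ
  ΔH_I = 4042 − 3919 = +123 kJ
Reaction II:
  Bonds broken (reactants):
    O-H: 4 × 480 = 1920
    Σ(broken) = 1920 kJ
  Bonds formed (products):
    H-H: 2 × 420 = 840
    O=O: 1 × 486 = 486
    Σ(formed) = 1326 kJ
  ΔH_II = 1920 − 1326 = +594 kJ
ΔH_I − ΔH_II = −471 kJ, so reaction I has the more negative ΔH; |ΔH_I − ΔH_II| = 471 kJ.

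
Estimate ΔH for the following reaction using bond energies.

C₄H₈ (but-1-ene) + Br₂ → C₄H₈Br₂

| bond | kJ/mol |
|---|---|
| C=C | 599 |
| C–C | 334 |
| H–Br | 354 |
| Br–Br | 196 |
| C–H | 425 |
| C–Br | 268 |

Bonds broken (reactants):
  Br–Br: 1 × 196 = 196
  C–C: 2 × 334 = 668
  C–H: 8 × 425 = 3400
  C=C: 1 × 599 = 599
  Σ(broken) = 4863 kJ
Bonds formed (products):
  C–Br: 2 × 268 = 536
  C–C: 3 × 334 = 1002
  C–H: 8 × 425 = 3400
  Σ(formed) = 4938 kJ
ΔH = Σ(broken) − Σ(formed) = 4863 − 4938 = −75 kJ

ΔH ≈ −75 kJ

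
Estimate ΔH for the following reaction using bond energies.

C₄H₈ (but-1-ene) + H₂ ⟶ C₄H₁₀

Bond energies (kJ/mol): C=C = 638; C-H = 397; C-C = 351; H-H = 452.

Bonds broken (reactants):
  C-C: 2 × 351 = 702
  C-H: 8 × 397 = 3176
  C=C: 1 × 638 = 638
  H-H: 1 × 452 = 452
  Σ(broken) = 4968 kJ
Bonds formed (products):
  C-C: 3 × 351 = 1053
  C-H: 10 × 397 = 3970
  Σ(formed) = 5023 kJ
ΔH = Σ(broken) − Σ(formed) = 4968 − 5023 = −55 kJ

ΔH ≈ −55 kJ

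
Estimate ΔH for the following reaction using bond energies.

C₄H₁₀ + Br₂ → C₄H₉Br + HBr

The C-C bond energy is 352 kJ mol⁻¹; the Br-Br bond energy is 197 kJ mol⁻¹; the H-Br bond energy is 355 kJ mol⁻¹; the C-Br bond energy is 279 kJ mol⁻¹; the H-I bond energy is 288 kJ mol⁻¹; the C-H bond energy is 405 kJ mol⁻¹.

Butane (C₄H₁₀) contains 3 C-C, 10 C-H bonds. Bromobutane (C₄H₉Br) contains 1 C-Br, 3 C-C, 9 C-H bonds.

Bonds broken (reactants):
  Br-Br: 1 × 197 = 197
  C-C: 3 × 352 = 1056
  C-H: 10 × 405 = 4050
  Σ(broken) = 5303 kJ
Bonds formed (products):
  C-Br: 1 × 279 = 279
  C-C: 3 × 352 = 1056
  C-H: 9 × 405 = 3645
  H-Br: 1 × 355 = 355
  Σ(formed) = 5335 kJ
ΔH = Σ(broken) − Σ(formed) = 5303 − 5335 = −32 kJ

ΔH ≈ −32 kJ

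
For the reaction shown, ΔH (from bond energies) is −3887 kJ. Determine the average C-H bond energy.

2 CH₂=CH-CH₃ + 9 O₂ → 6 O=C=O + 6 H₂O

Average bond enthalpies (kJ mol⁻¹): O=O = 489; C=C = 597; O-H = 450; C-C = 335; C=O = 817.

D(C-H) ≈ 421 kJ/mol

Let D be the C-H bond energy.
Σ(broken) = 2×335 + 12×D + 2×597 + 9×489 = 6265 + 12D
Σ(formed) = 12×817 + 12×450 = 15204
ΔH = Σ(broken) − Σ(formed) = (6265 + 12D) − (15204) = −8939 + 12D
Setting this equal to −3887 kJ gives 12D = 5052, so D = 421 kJ/mol.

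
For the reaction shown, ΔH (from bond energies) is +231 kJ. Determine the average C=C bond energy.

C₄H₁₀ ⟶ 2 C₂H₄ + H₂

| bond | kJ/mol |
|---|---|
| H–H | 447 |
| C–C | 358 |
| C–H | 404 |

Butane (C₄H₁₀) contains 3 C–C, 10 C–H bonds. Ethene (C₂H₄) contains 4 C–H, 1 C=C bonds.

D(C=C) ≈ 602 kJ/mol

Let D be the C=C bond energy.
Σ(broken) = 3×358 + 10×404 = 5114
Σ(formed) = 8×404 + 2×D + 1×447 = 3679 + 2D
ΔH = Σ(broken) − Σ(formed) = (5114) − (3679 + 2D) = +1435 − 2D
Setting this equal to +231 kJ gives 2D = 1204, so D = 602 kJ/mol.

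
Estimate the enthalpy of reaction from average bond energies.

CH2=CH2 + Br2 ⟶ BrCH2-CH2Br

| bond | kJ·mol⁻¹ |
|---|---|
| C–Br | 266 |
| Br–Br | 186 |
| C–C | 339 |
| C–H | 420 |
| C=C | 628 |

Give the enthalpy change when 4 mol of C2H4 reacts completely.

ΔH = −228 kJ

Bonds broken (reactants):
  Br–Br: 1 × 186 = 186
  C–H: 4 × 420 = 1680
  C=C: 1 × 628 = 628
  Σ(broken) = 2494 kJ
Bonds formed (products):
  C–Br: 2 × 266 = 532
  C–C: 1 × 339 = 339
  C–H: 4 × 420 = 1680
  Σ(formed) = 2551 kJ
ΔH = Σ(broken) − Σ(formed) = 2494 − 2551 = −57 kJ
For 4× the reaction as written: 4 × (−57) = −228 kJ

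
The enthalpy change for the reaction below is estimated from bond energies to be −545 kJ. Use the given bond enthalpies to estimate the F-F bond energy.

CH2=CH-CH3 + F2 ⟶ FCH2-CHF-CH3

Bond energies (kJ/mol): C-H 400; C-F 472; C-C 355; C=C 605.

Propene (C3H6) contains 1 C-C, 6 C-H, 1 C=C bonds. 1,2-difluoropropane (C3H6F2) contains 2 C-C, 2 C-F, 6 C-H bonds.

Let D be the F-F bond energy.
Σ(broken) = 1×355 + 6×400 + 1×605 + 1×D = 3360 + D
Σ(formed) = 2×355 + 2×472 + 6×400 = 4054
ΔH = Σ(broken) − Σ(formed) = (3360 + D) − (4054) = −694 + D
Setting this equal to −545 kJ gives D = 149 kJ/mol.

D(F-F) ≈ 149 kJ/mol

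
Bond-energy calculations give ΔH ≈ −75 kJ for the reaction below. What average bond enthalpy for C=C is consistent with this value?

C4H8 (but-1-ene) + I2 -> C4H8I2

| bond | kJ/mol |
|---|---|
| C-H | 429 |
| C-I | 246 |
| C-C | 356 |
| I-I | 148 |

Let D be the C=C bond energy.
Σ(broken) = 2×356 + 8×429 + 1×D + 1×148 = 4292 + D
Σ(formed) = 3×356 + 8×429 + 2×246 = 4992
ΔH = Σ(broken) − Σ(formed) = (4292 + D) − (4992) = −700 + D
Setting this equal to −75 kJ gives D = 625 kJ/mol.

D(C=C) ≈ 625 kJ/mol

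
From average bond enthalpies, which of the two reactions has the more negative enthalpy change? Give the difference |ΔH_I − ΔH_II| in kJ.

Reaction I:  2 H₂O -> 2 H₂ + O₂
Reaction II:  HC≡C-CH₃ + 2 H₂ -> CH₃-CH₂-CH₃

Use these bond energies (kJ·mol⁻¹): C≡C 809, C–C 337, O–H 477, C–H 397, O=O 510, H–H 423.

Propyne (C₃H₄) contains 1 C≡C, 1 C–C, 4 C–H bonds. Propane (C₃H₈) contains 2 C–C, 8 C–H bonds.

Reaction II, by 822 kJ

Reaction I:
  Bonds broken (reactants):
    O–H: 4 × 477 = 1908
    Σ(broken) = 1908 kJ
  Bonds formed (products):
    H–H: 2 × 423 = 846
    O=O: 1 × 510 = 510
    Σ(formed) = 1356 kJ
  ΔH_I = 1908 − 1356 = +552 kJ
Reaction II:
  Bonds broken (reactants):
    C≡C: 1 × 809 = 809
    C–C: 1 × 337 = 337
    C–H: 4 × 397 = 1588
    H–H: 2 × 423 = 846
    Σ(broken) = 3580 kJ
  Bonds formed (products):
    C–C: 2 × 337 = 674
    C–H: 8 × 397 = 3176
    Σ(formed) = 3850 kJ
  ΔH_II = 3580 − 3850 = −270 kJ
ΔH_I − ΔH_II = +822 kJ, so reaction II has the more negative ΔH; |ΔH_I − ΔH_II| = 822 kJ.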